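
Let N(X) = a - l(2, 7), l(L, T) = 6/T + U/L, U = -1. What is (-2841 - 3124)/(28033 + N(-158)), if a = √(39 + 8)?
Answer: -32774084070/154022487637 + 1169140*√47/154022487637 ≈ -0.21274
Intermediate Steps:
a = √47 ≈ 6.8557
l(L, T) = -1/L + 6/T (l(L, T) = 6/T - 1/L = -1/L + 6/T)
N(X) = -5/14 + √47 (N(X) = √47 - (-1/2 + 6/7) = √47 - (-1*½ + 6*(⅐)) = √47 - (-½ + 6/7) = √47 - 1*5/14 = √47 - 5/14 = -5/14 + √47)
(-2841 - 3124)/(28033 + N(-158)) = (-2841 - 3124)/(28033 + (-5/14 + √47)) = -5965/(392457/14 + √47)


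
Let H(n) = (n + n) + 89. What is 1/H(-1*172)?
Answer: -1/255 ≈ -0.0039216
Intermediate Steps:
H(n) = 89 + 2*n (H(n) = 2*n + 89 = 89 + 2*n)
1/H(-1*172) = 1/(89 + 2*(-1*172)) = 1/(89 + 2*(-172)) = 1/(89 - 344) = 1/(-255) = -1/255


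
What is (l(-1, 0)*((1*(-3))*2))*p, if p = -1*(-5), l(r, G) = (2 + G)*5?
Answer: -300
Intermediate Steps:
l(r, G) = 10 + 5*G
p = 5
(l(-1, 0)*((1*(-3))*2))*p = ((10 + 5*0)*((1*(-3))*2))*5 = ((10 + 0)*(-3*2))*5 = (10*(-6))*5 = -60*5 = -300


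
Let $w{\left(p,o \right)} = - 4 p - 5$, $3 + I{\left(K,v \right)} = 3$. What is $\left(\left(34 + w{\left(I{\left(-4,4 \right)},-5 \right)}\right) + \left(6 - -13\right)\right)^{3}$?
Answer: $110592$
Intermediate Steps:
$I{\left(K,v \right)} = 0$ ($I{\left(K,v \right)} = -3 + 3 = 0$)
$w{\left(p,o \right)} = -5 - 4 p$
$\left(\left(34 + w{\left(I{\left(-4,4 \right)},-5 \right)}\right) + \left(6 - -13\right)\right)^{3} = \left(\left(34 - 5\right) + \left(6 - -13\right)\right)^{3} = \left(\left(34 + \left(-5 + 0\right)\right) + \left(6 + 13\right)\right)^{3} = \left(\left(34 - 5\right) + 19\right)^{3} = \left(29 + 19\right)^{3} = 48^{3} = 110592$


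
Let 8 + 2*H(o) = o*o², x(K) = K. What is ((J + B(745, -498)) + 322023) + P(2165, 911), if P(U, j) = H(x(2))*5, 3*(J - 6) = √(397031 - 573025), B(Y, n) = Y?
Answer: 322774 + I*√175994/3 ≈ 3.2277e+5 + 139.84*I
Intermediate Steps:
J = 6 + I*√175994/3 (J = 6 + √(397031 - 573025)/3 = 6 + √(-175994)/3 = 6 + (I*√175994)/3 = 6 + I*√175994/3 ≈ 6.0 + 139.84*I)
H(o) = -4 + o³/2 (H(o) = -4 + (o*o²)/2 = -4 + o³/2)
P(U, j) = 0 (P(U, j) = (-4 + (½)*2³)*5 = (-4 + (½)*8)*5 = (-4 + 4)*5 = 0*5 = 0)
((J + B(745, -498)) + 322023) + P(2165, 911) = (((6 + I*√175994/3) + 745) + 322023) + 0 = ((751 + I*√175994/3) + 322023) + 0 = (322774 + I*√175994/3) + 0 = 322774 + I*√175994/3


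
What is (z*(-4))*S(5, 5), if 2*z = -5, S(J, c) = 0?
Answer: 0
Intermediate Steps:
z = -5/2 (z = (½)*(-5) = -5/2 ≈ -2.5000)
(z*(-4))*S(5, 5) = -5/2*(-4)*0 = 10*0 = 0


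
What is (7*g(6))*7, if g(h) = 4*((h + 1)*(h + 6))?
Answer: 16464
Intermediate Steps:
g(h) = 4*(1 + h)*(6 + h) (g(h) = 4*((1 + h)*(6 + h)) = 4*(1 + h)*(6 + h))
(7*g(6))*7 = (7*(24 + 4*6² + 28*6))*7 = (7*(24 + 4*36 + 168))*7 = (7*(24 + 144 + 168))*7 = (7*336)*7 = 2352*7 = 16464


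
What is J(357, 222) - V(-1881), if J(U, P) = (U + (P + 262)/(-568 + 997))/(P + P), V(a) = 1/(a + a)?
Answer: 973355/1206348 ≈ 0.80686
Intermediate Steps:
V(a) = 1/(2*a)
J(U, P) = (262/429 + U + P/429)/(2*P) (J(U, P) = (U + (262 + P)/429)/((2*P)) = (U + (262 + P)*(1/429))*(1/(2*P)) = (U + (262/429 + P/429))*(1/(2*P)) = (262/429 + U + P/429)*(1/(2*P)) = (262/429 + U + P/429)/(2*P))
J(357, 222) - V(-1881) = (1/858)*(262 + 222 + 429*357)/222 - 1/(2*(-1881)) = (1/858)*(1/222)*(262 + 222 + 153153) - (-1)/(2*1881) = (1/858)*(1/222)*153637 - 1*(-1/3762) = 13967/17316 + 1/3762 = 973355/1206348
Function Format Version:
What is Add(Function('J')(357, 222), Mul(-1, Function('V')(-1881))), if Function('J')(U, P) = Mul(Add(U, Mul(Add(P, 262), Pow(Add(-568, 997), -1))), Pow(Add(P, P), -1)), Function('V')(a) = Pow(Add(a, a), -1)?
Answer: Rational(973355, 1206348) ≈ 0.80686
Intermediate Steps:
Function('V')(a) = Mul(Rational(1, 2), Pow(a, -1)) (Function('V')(a) = Pow(Mul(2, a), -1) = Mul(Rational(1, 2), Pow(a, -1)))
Function('J')(U, P) = Mul(Rational(1, 2), Pow(P, -1), Add(Rational(262, 429), U, Mul(Rational(1, 429), P))) (Function('J')(U, P) = Mul(Add(U, Mul(Add(262, P), Pow(429, -1))), Pow(Mul(2, P), -1)) = Mul(Add(U, Mul(Add(262, P), Rational(1, 429))), Mul(Rational(1, 2), Pow(P, -1))) = Mul(Add(U, Add(Rational(262, 429), Mul(Rational(1, 429), P))), Mul(Rational(1, 2), Pow(P, -1))) = Mul(Add(Rational(262, 429), U, Mul(Rational(1, 429), P)), Mul(Rational(1, 2), Pow(P, -1))) = Mul(Rational(1, 2), Pow(P, -1), Add(Rational(262, 429), U, Mul(Rational(1, 429), P))))
Add(Function('J')(357, 222), Mul(-1, Function('V')(-1881))) = Add(Mul(Rational(1, 858), Pow(222, -1), Add(262, 222, Mul(429, 357))), Mul(-1, Mul(Rational(1, 2), Pow(-1881, -1)))) = Add(Mul(Rational(1, 858), Rational(1, 222), Add(262, 222, 153153)), Mul(-1, Mul(Rational(1, 2), Rational(-1, 1881)))) = Add(Mul(Rational(1, 858), Rational(1, 222), 153637), Mul(-1, Rational(-1, 3762))) = Add(Rational(13967, 17316), Rational(1, 3762)) = Rational(973355, 1206348)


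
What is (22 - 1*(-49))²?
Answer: 5041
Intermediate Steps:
(22 - 1*(-49))² = (22 + 49)² = 71² = 5041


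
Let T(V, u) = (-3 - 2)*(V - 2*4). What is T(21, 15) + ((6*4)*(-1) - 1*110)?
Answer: -199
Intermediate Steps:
T(V, u) = 40 - 5*V (T(V, u) = -5*(V - 8) = -5*(-8 + V) = 40 - 5*V)
T(21, 15) + ((6*4)*(-1) - 1*110) = (40 - 5*21) + ((6*4)*(-1) - 1*110) = (40 - 105) + (24*(-1) - 110) = -65 + (-24 - 110) = -65 - 134 = -199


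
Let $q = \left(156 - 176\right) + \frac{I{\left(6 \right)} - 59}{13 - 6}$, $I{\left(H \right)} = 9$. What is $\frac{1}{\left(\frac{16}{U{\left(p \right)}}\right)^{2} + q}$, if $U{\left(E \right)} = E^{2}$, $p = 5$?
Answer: $- \frac{4375}{116958} \approx -0.037407$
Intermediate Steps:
$q = - \frac{190}{7}$ ($q = \left(156 - 176\right) + \frac{9 - 59}{13 - 6} = -20 - \frac{50}{7} = - \frac{190}{7} \approx -27.143$)
$\frac{1}{\left(\frac{16}{U{\left(p \right)}}\right)^{2} + q} = \frac{1}{\left(\frac{16}{5^{2}}\right)^{2} - \frac{190}{7}} = \frac{1}{\left(\frac{16}{25}\right)^{2} - \frac{190}{7}} = \frac{1}{\frac{256}{625} - \frac{190}{7}} = \frac{1}{- \frac{116958}{4375}} = - \frac{4375}{116958}$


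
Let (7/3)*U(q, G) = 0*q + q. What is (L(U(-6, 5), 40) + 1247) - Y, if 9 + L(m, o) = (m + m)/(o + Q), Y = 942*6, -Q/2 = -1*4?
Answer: -123595/28 ≈ -4414.1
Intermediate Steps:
U(q, G) = 3*q/7 (U(q, G) = 3*(0*q + q)/7 = 3*(0 + q)/7 = 3*q/7)
Q = 8 (Q = -(-2)*4 = -2*(-4) = 8)
Y = 5652
L(m, o) = -9 + 2*m/(8 + o) (L(m, o) = -9 + (m + m)/(o + 8) = -9 + (2*m)/(8 + o) = -9 + 2*m/(8 + o))
(L(U(-6, 5), 40) + 1247) - Y = ((-72 - 9*40 + 2*((3/7)*(-6)))/(8 + 40) + 1247) - 1*5652 = ((-72 - 360 + 2*(-18/7))/48 + 1247) - 5652 = ((-72 - 360 - 36/7)/48 + 1247) - 5652 = ((1/48)*(-3060/7) + 1247) - 5652 = (-255/28 + 1247) - 5652 = 34661/28 - 5652 = -123595/28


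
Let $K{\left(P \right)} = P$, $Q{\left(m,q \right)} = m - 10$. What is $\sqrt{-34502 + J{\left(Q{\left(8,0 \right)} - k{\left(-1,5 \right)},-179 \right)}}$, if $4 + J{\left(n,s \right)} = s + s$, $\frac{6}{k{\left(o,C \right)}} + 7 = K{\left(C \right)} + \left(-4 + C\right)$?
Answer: $4 i \sqrt{2179} \approx 186.72 i$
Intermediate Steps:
$Q{\left(m,q \right)} = -10 + m$
$k{\left(o,C \right)} = \frac{6}{-11 + 2 C}$ ($k{\left(o,C \right)} = \frac{6}{-7 + \left(C + \left(-4 + C\right)\right)} = \frac{6}{-7 + \left(-4 + 2 C\right)} = \frac{6}{-11 + 2 C}$)
$J{\left(n,s \right)} = -4 + 2 s$ ($J{\left(n,s \right)} = -4 + \left(s + s\right) = -4 + 2 s$)
$\sqrt{-34502 + J{\left(Q{\left(8,0 \right)} - k{\left(-1,5 \right)},-179 \right)}} = \sqrt{-34502 + \left(-4 + 2 \left(-179\right)\right)} = \sqrt{-34502 - 362} = \sqrt{-34864} = 4 i \sqrt{2179}$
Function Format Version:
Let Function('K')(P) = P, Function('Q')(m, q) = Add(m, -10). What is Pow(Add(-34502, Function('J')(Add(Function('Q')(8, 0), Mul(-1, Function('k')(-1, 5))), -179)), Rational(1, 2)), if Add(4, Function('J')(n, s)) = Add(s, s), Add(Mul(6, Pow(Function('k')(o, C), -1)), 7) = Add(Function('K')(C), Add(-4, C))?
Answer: Mul(4, I, Pow(2179, Rational(1, 2))) ≈ Mul(186.72, I)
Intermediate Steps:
Function('Q')(m, q) = Add(-10, m)
Function('k')(o, C) = Mul(6, Pow(Add(-11, Mul(2, C)), -1)) (Function('k')(o, C) = Mul(6, Pow(Add(-7, Add(C, Add(-4, C))), -1)) = Mul(6, Pow(Add(-7, Add(-4, Mul(2, C))), -1)) = Mul(6, Pow(Add(-11, Mul(2, C)), -1)))
Function('J')(n, s) = Add(-4, Mul(2, s)) (Function('J')(n, s) = Add(-4, Add(s, s)) = Add(-4, Mul(2, s)))
Pow(Add(-34502, Function('J')(Add(Function('Q')(8, 0), Mul(-1, Function('k')(-1, 5))), -179)), Rational(1, 2)) = Pow(Add(-34502, Add(-4, Mul(2, -179))), Rational(1, 2)) = Pow(Add(-34502, Add(-4, -358)), Rational(1, 2)) = Pow(Add(-34502, -362), Rational(1, 2)) = Pow(-34864, Rational(1, 2)) = Mul(4, I, Pow(2179, Rational(1, 2)))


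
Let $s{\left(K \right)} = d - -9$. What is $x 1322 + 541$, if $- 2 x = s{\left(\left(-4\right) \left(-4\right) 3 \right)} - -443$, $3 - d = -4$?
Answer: $-302858$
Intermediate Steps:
$d = 7$ ($d = 3 - -4 = 3 + 4 = 7$)
$s{\left(K \right)} = 16$ ($s{\left(K \right)} = 7 - -9 = 7 + 9 = 16$)
$x = - \frac{459}{2}$ ($x = - \frac{16 - -443}{2} = - \frac{16 + 443}{2} = \left(- \frac{1}{2}\right) 459 = - \frac{459}{2} \approx -229.5$)
$x 1322 + 541 = \left(- \frac{459}{2}\right) 1322 + 541 = -303399 + 541 = -302858$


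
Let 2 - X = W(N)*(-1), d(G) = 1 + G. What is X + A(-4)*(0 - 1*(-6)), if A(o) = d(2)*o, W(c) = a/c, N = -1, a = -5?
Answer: -65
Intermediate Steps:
W(c) = -5/c
A(o) = 3*o (A(o) = (1 + 2)*o = 3*o)
X = 7 (X = 2 - (-5/(-1))*(-1) = 2 - (-5*(-1))*(-1) = 2 - 5*(-1) = 2 - 1*(-5) = 2 + 5 = 7)
X + A(-4)*(0 - 1*(-6)) = 7 + (3*(-4))*(0 - 1*(-6)) = 7 - 12*(0 + 6) = 7 - 12*6 = 7 - 72 = -65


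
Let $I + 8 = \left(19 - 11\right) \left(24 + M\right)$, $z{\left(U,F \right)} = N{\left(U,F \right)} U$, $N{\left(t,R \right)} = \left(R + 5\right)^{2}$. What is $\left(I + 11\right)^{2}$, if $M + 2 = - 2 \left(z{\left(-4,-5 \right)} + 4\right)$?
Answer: $13225$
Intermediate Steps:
$N{\left(t,R \right)} = \left(5 + R\right)^{2}$
$z{\left(U,F \right)} = U \left(5 + F\right)^{2}$ ($z{\left(U,F \right)} = \left(5 + F\right)^{2} U = U \left(5 + F\right)^{2}$)
$M = -10$ ($M = -2 - 2 \left(- 4 \left(5 - 5\right)^{2} + 4\right) = -2 - 2 \left(- 4 \cdot 0^{2} + 4\right) = -2 - 2 \left(\left(-4\right) 0 + 4\right) = -2 - 2 \left(0 + 4\right) = -2 - 8 = -10$)
$I = 104$ ($I = -8 + \left(19 - 11\right) \left(24 - 10\right) = -8 + 8 \cdot 14 = -8 + 112 = 104$)
$\left(I + 11\right)^{2} = \left(104 + 11\right)^{2} = 115^{2} = 13225$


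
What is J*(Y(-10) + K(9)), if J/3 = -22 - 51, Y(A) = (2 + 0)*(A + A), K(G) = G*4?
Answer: 876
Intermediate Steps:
K(G) = 4*G
Y(A) = 4*A (Y(A) = 2*(2*A) = 4*A)
J = -219 (J = 3*(-22 - 51) = 3*(-73) = -219)
J*(Y(-10) + K(9)) = -219*(4*(-10) + 4*9) = -219*(-40 + 36) = -219*(-4) = 876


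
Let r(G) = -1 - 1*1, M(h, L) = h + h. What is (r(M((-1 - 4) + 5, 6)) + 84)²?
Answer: 6724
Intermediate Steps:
M(h, L) = 2*h
r(G) = -2 (r(G) = -1 - 1 = -2)
(r(M((-1 - 4) + 5, 6)) + 84)² = (-2 + 84)² = 82² = 6724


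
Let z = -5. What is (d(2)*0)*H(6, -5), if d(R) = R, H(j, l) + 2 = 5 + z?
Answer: 0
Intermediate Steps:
H(j, l) = -2 (H(j, l) = -2 + (5 - 5) = -2 + 0 = -2)
(d(2)*0)*H(6, -5) = (2*0)*(-2) = 0*(-2) = 0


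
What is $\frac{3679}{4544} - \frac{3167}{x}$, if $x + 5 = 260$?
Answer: $- \frac{13452703}{1158720} \approx -11.61$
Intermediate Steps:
$x = 255$ ($x = -5 + 260 = 255$)
$\frac{3679}{4544} - \frac{3167}{x} = \frac{3679}{4544} - \frac{3167}{255} = - \frac{13452703}{1158720}$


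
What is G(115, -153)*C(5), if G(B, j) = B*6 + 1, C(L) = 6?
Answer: 4146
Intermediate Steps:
G(B, j) = 1 + 6*B (G(B, j) = 6*B + 1 = 1 + 6*B)
G(115, -153)*C(5) = (1 + 6*115)*6 = (1 + 690)*6 = 691*6 = 4146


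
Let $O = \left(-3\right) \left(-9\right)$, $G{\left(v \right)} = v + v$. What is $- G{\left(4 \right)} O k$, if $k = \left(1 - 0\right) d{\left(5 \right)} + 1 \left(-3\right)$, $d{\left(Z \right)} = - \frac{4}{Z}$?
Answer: $\frac{4104}{5} \approx 820.8$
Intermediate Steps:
$G{\left(v \right)} = 2 v$
$k = - \frac{19}{5}$ ($k = \left(1 - 0\right) \left(- \frac{4}{5}\right) + 1 \left(-3\right) = \left(1 + 0\right) \left(\left(-4\right) \frac{1}{5}\right) - 3 = 1 \left(- \frac{4}{5}\right) - 3 = - \frac{4}{5} - 3 = - \frac{19}{5} \approx -3.8$)
$O = 27$
$- G{\left(4 \right)} O k = - 2 \cdot 4 \cdot 27 \left(- \frac{19}{5}\right) = \left(-1\right) 8 \cdot 27 \left(- \frac{19}{5}\right) = \left(-8\right) 27 \left(- \frac{19}{5}\right) = \left(-216\right) \left(- \frac{19}{5}\right) = \frac{4104}{5}$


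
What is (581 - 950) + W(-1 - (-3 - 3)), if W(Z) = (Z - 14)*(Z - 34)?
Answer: -108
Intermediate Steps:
W(Z) = (-34 + Z)*(-14 + Z) (W(Z) = (-14 + Z)*(-34 + Z) = (-34 + Z)*(-14 + Z))
(581 - 950) + W(-1 - (-3 - 3)) = (581 - 950) + (476 + (-1 - (-3 - 3))² - 48*(-1 - (-3 - 3))) = -369 + (476 + (-1 - 1*(-6))² - 48*(-1 - 1*(-6))) = -369 + (476 + (-1 + 6)² - 48*(-1 + 6)) = -369 + (476 + 5² - 48*5) = -369 + (476 + 25 - 240) = -369 + 261 = -108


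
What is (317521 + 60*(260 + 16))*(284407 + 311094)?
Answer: 198945569581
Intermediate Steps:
(317521 + 60*(260 + 16))*(284407 + 311094) = (317521 + 60*276)*595501 = (317521 + 16560)*595501 = 334081*595501 = 198945569581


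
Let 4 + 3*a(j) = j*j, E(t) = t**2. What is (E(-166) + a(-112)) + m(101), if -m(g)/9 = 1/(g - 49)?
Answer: 1650263/52 ≈ 31736.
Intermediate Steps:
m(g) = -9/(-49 + g) (m(g) = -9/(g - 49) = -9/(-49 + g))
a(j) = -4/3 + j**2/3 (a(j) = -4/3 + (j*j)/3 = -4/3 + j**2/3)
(E(-166) + a(-112)) + m(101) = ((-166)**2 + (-4/3 + (1/3)*(-112)**2)) - 9/(-49 + 101) = (27556 + (-4/3 + (1/3)*12544)) - 9/52 = (27556 + (-4/3 + 12544/3)) - 9*1/52 = (27556 + 4180) - 9/52 = 31736 - 9/52 = 1650263/52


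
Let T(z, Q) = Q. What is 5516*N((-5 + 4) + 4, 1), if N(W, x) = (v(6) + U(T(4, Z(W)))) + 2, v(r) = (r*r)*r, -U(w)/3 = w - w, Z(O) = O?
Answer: 1202488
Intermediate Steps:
U(w) = 0 (U(w) = -3*(w - w) = -3*0 = 0)
v(r) = r**3 (v(r) = r**2*r = r**3)
N(W, x) = 218 (N(W, x) = (6**3 + 0) + 2 = (216 + 0) + 2 = 216 + 2 = 218)
5516*N((-5 + 4) + 4, 1) = 5516*218 = 1202488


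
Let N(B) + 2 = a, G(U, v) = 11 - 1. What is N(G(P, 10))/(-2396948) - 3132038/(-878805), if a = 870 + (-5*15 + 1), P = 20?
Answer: 3753317224427/1053224943570 ≈ 3.5636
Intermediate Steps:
G(U, v) = 10
a = 796 (a = 870 + (-75 + 1) = 870 - 74 = 796)
N(B) = 794 (N(B) = -2 + 796 = 794)
N(G(P, 10))/(-2396948) - 3132038/(-878805) = 794/(-2396948) - 3132038/(-878805) = 794*(-1/2396948) - 3132038*(-1/878805) = -397/1198474 + 3132038/878805 = 3753317224427/1053224943570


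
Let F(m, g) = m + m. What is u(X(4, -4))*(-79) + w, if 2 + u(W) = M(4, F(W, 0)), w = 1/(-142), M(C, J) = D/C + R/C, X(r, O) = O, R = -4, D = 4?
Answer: 22435/142 ≈ 157.99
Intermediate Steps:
F(m, g) = 2*m
M(C, J) = 0 (M(C, J) = 4/C - 4/C = 0)
w = -1/142 ≈ -0.0070423
u(W) = -2 (u(W) = -2 + 0 = -2)
u(X(4, -4))*(-79) + w = -2*(-79) - 1/142 = 158 - 1/142 = 22435/142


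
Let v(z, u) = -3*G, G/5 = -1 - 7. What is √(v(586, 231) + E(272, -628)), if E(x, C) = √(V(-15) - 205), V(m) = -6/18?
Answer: √(1080 + 6*I*√462)/3 ≈ 10.974 + 0.65289*I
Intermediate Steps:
G = -40 (G = 5*(-1 - 7) = 5*(-8) = -40)
V(m) = -⅓ (V(m) = -6*1/18 = -⅓)
v(z, u) = 120 (v(z, u) = -3*(-40) = 120)
E(x, C) = 2*I*√462/3 (E(x, C) = √(-⅓ - 205) = √(-616/3) = 2*I*√462/3)
√(v(586, 231) + E(272, -628)) = √(120 + 2*I*√462/3)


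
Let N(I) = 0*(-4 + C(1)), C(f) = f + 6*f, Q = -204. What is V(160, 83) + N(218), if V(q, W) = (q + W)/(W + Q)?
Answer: -243/121 ≈ -2.0083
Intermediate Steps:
C(f) = 7*f
V(q, W) = (W + q)/(-204 + W) (V(q, W) = (q + W)/(W - 204) = (W + q)/(-204 + W))
N(I) = 0 (N(I) = 0*(-4 + 7*1) = 0*(-4 + 7) = 0*3 = 0)
V(160, 83) + N(218) = (83 + 160)/(-204 + 83) + 0 = 243/(-121) + 0 = -1/121*243 + 0 = -243/121 + 0 = -243/121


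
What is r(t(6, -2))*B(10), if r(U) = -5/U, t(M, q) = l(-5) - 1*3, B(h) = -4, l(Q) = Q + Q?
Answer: -20/13 ≈ -1.5385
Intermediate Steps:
l(Q) = 2*Q
t(M, q) = -13 (t(M, q) = 2*(-5) - 1*3 = -10 - 3 = -13)
r(t(6, -2))*B(10) = -5/(-13)*(-4) = -5*(-1/13)*(-4) = (5/13)*(-4) = -20/13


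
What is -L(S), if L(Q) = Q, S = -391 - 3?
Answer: 394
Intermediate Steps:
S = -394
-L(S) = -1*(-394) = 394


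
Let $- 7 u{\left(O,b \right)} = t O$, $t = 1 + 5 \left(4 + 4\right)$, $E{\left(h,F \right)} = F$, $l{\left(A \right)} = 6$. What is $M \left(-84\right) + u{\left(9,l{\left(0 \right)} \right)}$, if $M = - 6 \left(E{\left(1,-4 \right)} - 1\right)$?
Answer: $- \frac{18009}{7} \approx -2572.7$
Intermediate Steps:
$t = 41$ ($t = 1 + 5 \cdot 8 = 1 + 40 = 41$)
$M = 30$ ($M = - 6 \left(-4 - 1\right) = \left(-6\right) \left(-5\right) = 30$)
$u{\left(O,b \right)} = - \frac{41 O}{7}$
$M \left(-84\right) + u{\left(9,l{\left(0 \right)} \right)} = 30 \left(-84\right) - \frac{369}{7} = -2520 - \frac{369}{7} = - \frac{18009}{7}$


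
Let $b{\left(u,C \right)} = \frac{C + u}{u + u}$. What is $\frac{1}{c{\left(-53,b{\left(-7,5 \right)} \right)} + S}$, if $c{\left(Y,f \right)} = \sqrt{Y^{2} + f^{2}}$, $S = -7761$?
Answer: $- \frac{380289}{2951285287} - \frac{7 \sqrt{137642}}{2951285287} \approx -0.00012974$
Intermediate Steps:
$b{\left(u,C \right)} = \frac{C + u}{2 u}$
$\frac{1}{c{\left(-53,b{\left(-7,5 \right)} \right)} + S} = \frac{1}{\sqrt{\left(-53\right)^{2} + \left(\frac{5 - 7}{2 \left(-7\right)}\right)^{2}} - 7761} = \frac{1}{\sqrt{2809 + \left(\frac{1}{2} \left(- \frac{1}{7}\right) \left(-2\right)\right)^{2}} - 7761} = \frac{1}{\sqrt{2809 + \left(\frac{1}{7}\right)^{2}} - 7761} = \frac{1}{\sqrt{2809 + \frac{1}{49}} - 7761} = \frac{1}{\sqrt{\frac{137642}{49}} - 7761} = \frac{1}{\frac{\sqrt{137642}}{7} - 7761} = \frac{1}{-7761 + \frac{\sqrt{137642}}{7}}$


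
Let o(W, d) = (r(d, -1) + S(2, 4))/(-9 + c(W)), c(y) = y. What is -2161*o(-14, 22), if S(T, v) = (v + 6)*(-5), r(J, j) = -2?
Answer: -112372/23 ≈ -4885.7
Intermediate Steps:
S(T, v) = -30 - 5*v (S(T, v) = (6 + v)*(-5) = -30 - 5*v)
o(W, d) = -52/(-9 + W) (o(W, d) = (-2 + (-30 - 5*4))/(-9 + W) = (-2 + (-30 - 20))/(-9 + W) = (-2 - 50)/(-9 + W) = -52/(-9 + W))
-2161*o(-14, 22) = -(-112372)/(-9 - 14) = -(-112372)/(-23) = -(-112372)*(-1)/23 = -2161*52/23 = -112372/23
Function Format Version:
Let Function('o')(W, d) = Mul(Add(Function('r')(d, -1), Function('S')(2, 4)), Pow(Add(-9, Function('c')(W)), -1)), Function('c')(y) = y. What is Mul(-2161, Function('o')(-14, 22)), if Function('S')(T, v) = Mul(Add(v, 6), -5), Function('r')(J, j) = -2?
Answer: Rational(-112372, 23) ≈ -4885.7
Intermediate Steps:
Function('S')(T, v) = Add(-30, Mul(-5, v)) (Function('S')(T, v) = Mul(Add(6, v), -5) = Add(-30, Mul(-5, v)))
Function('o')(W, d) = Mul(-52, Pow(Add(-9, W), -1)) (Function('o')(W, d) = Mul(Add(-2, Add(-30, Mul(-5, 4))), Pow(Add(-9, W), -1)) = Mul(Add(-2, Add(-30, -20)), Pow(Add(-9, W), -1)) = Mul(Add(-2, -50), Pow(Add(-9, W), -1)) = Mul(-52, Pow(Add(-9, W), -1)))
Mul(-2161, Function('o')(-14, 22)) = Mul(-2161, Mul(-52, Pow(Add(-9, -14), -1))) = Mul(-2161, Mul(-52, Pow(-23, -1))) = Mul(-2161, Mul(-52, Rational(-1, 23))) = Mul(-2161, Rational(52, 23)) = Rational(-112372, 23)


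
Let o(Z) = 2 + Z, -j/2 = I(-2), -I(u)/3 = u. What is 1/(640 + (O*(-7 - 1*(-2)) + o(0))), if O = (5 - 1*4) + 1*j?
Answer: 1/697 ≈ 0.0014347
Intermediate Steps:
I(u) = -3*u
j = -12 (j = -(-6)*(-2) = -2*6 = -12)
O = -11 (O = (5 - 1*4) + 1*(-12) = (5 - 4) - 12 = 1 - 12 = -11)
1/(640 + (O*(-7 - 1*(-2)) + o(0))) = 1/(640 + (-11*(-7 - 1*(-2)) + (2 + 0))) = 1/(640 + (-11*(-7 + 2) + 2)) = 1/(640 + (-11*(-5) + 2)) = 1/(640 + (55 + 2)) = 1/(640 + 57) = 1/697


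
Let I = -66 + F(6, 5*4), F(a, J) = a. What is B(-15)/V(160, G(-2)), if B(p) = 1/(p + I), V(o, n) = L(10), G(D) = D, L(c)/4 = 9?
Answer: -1/2700 ≈ -0.00037037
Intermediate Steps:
L(c) = 36 (L(c) = 4*9 = 36)
I = -60 (I = -66 + 6 = -60)
V(o, n) = 36
B(p) = 1/(-60 + p) (B(p) = 1/(p - 60) = 1/(-60 + p))
B(-15)/V(160, G(-2)) = 1/(-60 - 15*36) = (1/36)/(-75) = -1/75*1/36 = -1/2700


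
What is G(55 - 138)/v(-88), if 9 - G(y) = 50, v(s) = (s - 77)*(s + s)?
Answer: -41/29040 ≈ -0.0014118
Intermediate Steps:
v(s) = 2*s*(-77 + s) (v(s) = (-77 + s)*(2*s) = 2*s*(-77 + s))
G(y) = -41 (G(y) = 9 - 1*50 = 9 - 50 = -41)
G(55 - 138)/v(-88) = -41*(-1/(176*(-77 - 88))) = -41/(2*(-88)*(-165)) = -41/29040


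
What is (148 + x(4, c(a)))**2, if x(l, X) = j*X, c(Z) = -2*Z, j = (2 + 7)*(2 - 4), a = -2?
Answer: 5776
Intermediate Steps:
j = -18 (j = 9*(-2) = -18)
x(l, X) = -18*X
(148 + x(4, c(a)))**2 = (148 - (-36)*(-2))**2 = (148 - 18*4)**2 = (148 - 72)**2 = 76**2 = 5776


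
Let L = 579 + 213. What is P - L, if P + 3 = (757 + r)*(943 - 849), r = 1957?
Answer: 254321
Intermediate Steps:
P = 255113 (P = -3 + (757 + 1957)*(943 - 849) = -3 + 2714*94 = -3 + 255116 = 255113)
L = 792
P - L = 255113 - 1*792 = 255113 - 792 = 254321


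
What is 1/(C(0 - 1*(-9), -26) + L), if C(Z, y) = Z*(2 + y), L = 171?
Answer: -1/45 ≈ -0.022222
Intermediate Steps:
1/(C(0 - 1*(-9), -26) + L) = 1/((0 - 1*(-9))*(2 - 26) + 171) = 1/((0 + 9)*(-24) + 171) = 1/(9*(-24) + 171) = 1/(-216 + 171) = 1/(-45) = -1/45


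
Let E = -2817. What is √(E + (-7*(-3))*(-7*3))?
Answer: 3*I*√362 ≈ 57.079*I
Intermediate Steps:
√(E + (-7*(-3))*(-7*3)) = √(-2817 + (-7*(-3))*(-7*3)) = √(-2817 + 21*(-21)) = √(-2817 - 441) = √(-3258) = 3*I*√362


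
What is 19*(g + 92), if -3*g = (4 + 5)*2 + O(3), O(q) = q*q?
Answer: 1577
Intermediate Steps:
O(q) = q²
g = -9 (g = -((4 + 5)*2 + 3²)/3 = -(9*2 + 9)/3 = -(18 + 9)/3 = -⅓*27 = -9)
19*(g + 92) = 19*(-9 + 92) = 19*83 = 1577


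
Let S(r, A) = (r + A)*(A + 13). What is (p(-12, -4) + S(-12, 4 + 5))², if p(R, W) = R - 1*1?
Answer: 6241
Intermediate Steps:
p(R, W) = -1 + R (p(R, W) = R - 1 = -1 + R)
S(r, A) = (13 + A)*(A + r) (S(r, A) = (A + r)*(13 + A) = (13 + A)*(A + r))
(p(-12, -4) + S(-12, 4 + 5))² = ((-1 - 12) + ((4 + 5)² + 13*(4 + 5) + 13*(-12) + (4 + 5)*(-12)))² = (-13 + (9² + 13*9 - 156 + 9*(-12)))² = (-13 + (81 + 117 - 156 - 108))² = (-13 - 66)² = (-79)² = 6241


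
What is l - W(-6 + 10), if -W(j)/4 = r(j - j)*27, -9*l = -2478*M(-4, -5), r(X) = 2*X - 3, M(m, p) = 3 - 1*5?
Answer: -2624/3 ≈ -874.67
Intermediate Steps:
M(m, p) = -2 (M(m, p) = 3 - 5 = -2)
r(X) = -3 + 2*X
l = -1652/3 (l = -(-826)*(-2)/3 = -⅑*4956 = -1652/3 ≈ -550.67)
W(j) = 324 (W(j) = -4*(-3 + 2*(j - j))*27 = -4*(-3 + 2*0)*27 = -4*(-3 + 0)*27 = -(-12)*27 = -4*(-81) = 324)
l - W(-6 + 10) = -1652/3 - 1*324 = -1652/3 - 324 = -2624/3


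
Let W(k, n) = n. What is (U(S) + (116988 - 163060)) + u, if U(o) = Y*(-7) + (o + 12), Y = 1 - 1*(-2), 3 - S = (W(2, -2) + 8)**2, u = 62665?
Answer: 16551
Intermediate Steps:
S = -33 (S = 3 - (-2 + 8)**2 = 3 - 1*6**2 = 3 - 1*36 = 3 - 36 = -33)
Y = 3 (Y = 1 + 2 = 3)
U(o) = -9 + o (U(o) = 3*(-7) + (o + 12) = -21 + (12 + o) = -9 + o)
(U(S) + (116988 - 163060)) + u = ((-9 - 33) + (116988 - 163060)) + 62665 = (-42 - 46072) + 62665 = -46114 + 62665 = 16551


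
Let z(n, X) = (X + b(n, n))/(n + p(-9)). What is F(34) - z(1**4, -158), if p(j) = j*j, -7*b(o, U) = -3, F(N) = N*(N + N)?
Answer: 1328191/574 ≈ 2313.9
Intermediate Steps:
F(N) = 2*N**2 (F(N) = N*(2*N) = 2*N**2)
b(o, U) = 3/7 (b(o, U) = -1/7*(-3) = 3/7)
p(j) = j**2
z(n, X) = (3/7 + X)/(81 + n) (z(n, X) = (X + 3/7)/(n + (-9)**2) = (3/7 + X)/(n + 81) = (3/7 + X)/(81 + n))
F(34) - z(1**4, -158) = 2*34**2 - (3/7 - 158)/(81 + 1**4) = 2*1156 - (-1103)/((81 + 1)*7) = 2312 - (-1103)/(82*7) = 2312 - 1*(-1103/574) = 2312 + 1103/574 = 1328191/574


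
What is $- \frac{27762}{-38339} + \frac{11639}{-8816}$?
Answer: $- \frac{28782547}{48285232} \approx -0.59609$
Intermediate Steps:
$- \frac{27762}{-38339} + \frac{11639}{-8816} = \left(-27762\right) \left(- \frac{1}{38339}\right) + 11639 \left(- \frac{1}{8816}\right) = \frac{3966}{5477} - \frac{11639}{8816} = - \frac{28782547}{48285232}$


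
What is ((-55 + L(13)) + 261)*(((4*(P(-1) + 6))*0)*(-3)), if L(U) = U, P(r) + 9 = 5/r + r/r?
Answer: 0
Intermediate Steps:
P(r) = -8 + 5/r (P(r) = -9 + (5/r + r/r) = -9 + (5/r + 1) = -9 + (1 + 5/r) = -8 + 5/r)
((-55 + L(13)) + 261)*(((4*(P(-1) + 6))*0)*(-3)) = ((-55 + 13) + 261)*(((4*((-8 + 5/(-1)) + 6))*0)*(-3)) = (-42 + 261)*(((4*((-8 + 5*(-1)) + 6))*0)*(-3)) = 219*(((4*((-8 - 5) + 6))*0)*(-3)) = 219*(((4*(-13 + 6))*0)*(-3)) = 219*(((4*(-7))*0)*(-3)) = 219*(-28*0*(-3)) = 219*(0*(-3)) = 219*0 = 0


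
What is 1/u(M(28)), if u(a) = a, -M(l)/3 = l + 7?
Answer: -1/105 ≈ -0.0095238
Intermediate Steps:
M(l) = -21 - 3*l (M(l) = -3*(l + 7) = -3*(7 + l) = -21 - 3*l)
1/u(M(28)) = 1/(-21 - 3*28) = 1/(-21 - 84) = 1/(-105) = -1/105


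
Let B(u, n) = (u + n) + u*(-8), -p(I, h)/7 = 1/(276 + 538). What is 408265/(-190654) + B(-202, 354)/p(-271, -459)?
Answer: -274382943263/1334578 ≈ -2.0560e+5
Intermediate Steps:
p(I, h) = -7/814 (p(I, h) = -7/(276 + 538) = -7/814)
B(u, n) = n - 7*u (B(u, n) = (n + u) - 8*u = n - 7*u)
408265/(-190654) + B(-202, 354)/p(-271, -459) = 408265/(-190654) + (354 - 7*(-202))/(-7/814) = 408265*(-1/190654) + (354 + 1414)*(-814/7) = -408265/190654 + 1768*(-814/7) = -408265/190654 - 1439152/7 = -274382943263/1334578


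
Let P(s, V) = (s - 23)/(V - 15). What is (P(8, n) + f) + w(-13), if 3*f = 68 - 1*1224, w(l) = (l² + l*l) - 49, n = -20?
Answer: -2014/21 ≈ -95.905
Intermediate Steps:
w(l) = -49 + 2*l² (w(l) = (l² + l²) - 49 = 2*l² - 49 = -49 + 2*l²)
P(s, V) = (-23 + s)/(-15 + V)
f = -1156/3 (f = (68 - 1*1224)/3 = (68 - 1224)/3 = (⅓)*(-1156) = -1156/3 ≈ -385.33)
(P(8, n) + f) + w(-13) = ((-23 + 8)/(-15 - 20) - 1156/3) + (-49 + 2*(-13)²) = (-15/(-35) - 1156/3) + (-49 + 2*169) = (-1/35*(-15) - 1156/3) + (-49 + 338) = (3/7 - 1156/3) + 289 = -8083/21 + 289 = -2014/21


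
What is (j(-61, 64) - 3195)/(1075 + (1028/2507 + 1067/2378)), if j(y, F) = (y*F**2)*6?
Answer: -2985455198942/2137963001 ≈ -1396.4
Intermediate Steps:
j(y, F) = 6*y*F**2
(j(-61, 64) - 3195)/(1075 + (1028/2507 + 1067/2378)) = (6*(-61)*64**2 - 3195)/(1075 + (1028/2507 + 1067/2378)) = (6*(-61)*4096 - 3195)/(1075 + (1028*(1/2507) + 1067*(1/2378))) = (-1499136 - 3195)/(1075 + (1028/2507 + 1067/2378)) = -1502331/(1075 + 5119553/5961646) = -1502331/6413889003/5961646 = -1502331*5961646/6413889003 = -2985455198942/2137963001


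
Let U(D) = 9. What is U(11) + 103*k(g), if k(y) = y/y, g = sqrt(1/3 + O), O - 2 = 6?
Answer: 112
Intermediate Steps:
O = 8 (O = 2 + 6 = 8)
g = 5*sqrt(3)/3 (g = sqrt(1/3 + 8) = sqrt(25/3) = 5*sqrt(3)/3 ≈ 2.8868)
k(y) = 1
U(11) + 103*k(g) = 9 + 103*1 = 9 + 103 = 112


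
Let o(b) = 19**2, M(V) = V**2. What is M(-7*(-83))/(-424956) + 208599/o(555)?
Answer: 12646219589/21915588 ≈ 577.04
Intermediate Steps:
o(b) = 361
M(-7*(-83))/(-424956) + 208599/o(555) = (-7*(-83))**2/(-424956) + 208599/361 = 581**2*(-1/424956) + 208599*(1/361) = 337561*(-1/424956) + 208599/361 = -48223/60708 + 208599/361 = 12646219589/21915588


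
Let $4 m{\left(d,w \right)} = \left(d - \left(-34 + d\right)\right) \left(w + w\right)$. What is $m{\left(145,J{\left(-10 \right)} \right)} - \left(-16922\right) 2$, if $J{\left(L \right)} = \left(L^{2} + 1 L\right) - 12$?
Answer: $35170$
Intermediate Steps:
$J{\left(L \right)} = -12 + L + L^{2}$ ($J{\left(L \right)} = \left(L^{2} + L\right) - 12 = \left(L + L^{2}\right) - 12 = -12 + L + L^{2}$)
$m{\left(d,w \right)} = 17 w$ ($m{\left(d,w \right)} = \frac{\left(d - \left(-34 + d\right)\right) \left(w + w\right)}{4} = \frac{34 \cdot 2 w}{4} = \frac{68 w}{4} = 17 w$)
$m{\left(145,J{\left(-10 \right)} \right)} - \left(-16922\right) 2 = 17 \left(-12 - 10 + \left(-10\right)^{2}\right) - \left(-16922\right) 2 = 17 \left(-12 - 10 + 100\right) - -33844 = 17 \cdot 78 + 33844 = 1326 + 33844 = 35170$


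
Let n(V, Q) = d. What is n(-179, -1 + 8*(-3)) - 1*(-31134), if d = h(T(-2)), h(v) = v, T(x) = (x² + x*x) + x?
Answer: 31140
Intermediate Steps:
T(x) = x + 2*x² (T(x) = (x² + x²) + x = 2*x² + x = x + 2*x²)
d = 6 (d = -2*(1 + 2*(-2)) = -2*(1 - 4) = -2*(-3) = 6)
n(V, Q) = 6
n(-179, -1 + 8*(-3)) - 1*(-31134) = 6 - 1*(-31134) = 6 + 31134 = 31140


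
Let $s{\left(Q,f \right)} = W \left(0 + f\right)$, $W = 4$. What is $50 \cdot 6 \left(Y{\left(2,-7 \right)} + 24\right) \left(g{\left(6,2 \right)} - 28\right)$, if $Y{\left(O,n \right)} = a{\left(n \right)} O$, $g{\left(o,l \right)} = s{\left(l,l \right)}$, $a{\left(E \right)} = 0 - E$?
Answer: $-228000$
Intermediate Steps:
$a{\left(E \right)} = - E$
$s{\left(Q,f \right)} = 4 f$ ($s{\left(Q,f \right)} = 4 \left(0 + f\right) = 4 f$)
$g{\left(o,l \right)} = 4 l$
$Y{\left(O,n \right)} = - O n$ ($Y{\left(O,n \right)} = - n O = - O n$)
$50 \cdot 6 \left(Y{\left(2,-7 \right)} + 24\right) \left(g{\left(6,2 \right)} - 28\right) = 50 \cdot 6 \left(\left(-1\right) 2 \left(-7\right) + 24\right) \left(4 \cdot 2 - 28\right) = 300 \left(14 + 24\right) \left(8 - 28\right) = 300 \cdot 38 \left(-20\right) = 300 \left(-760\right) = -228000$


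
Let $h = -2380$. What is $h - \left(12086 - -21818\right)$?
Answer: $-36284$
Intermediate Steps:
$h - \left(12086 - -21818\right) = -2380 - \left(12086 - -21818\right) = -2380 - \left(12086 + 21818\right) = -2380 - 33904 = -36284$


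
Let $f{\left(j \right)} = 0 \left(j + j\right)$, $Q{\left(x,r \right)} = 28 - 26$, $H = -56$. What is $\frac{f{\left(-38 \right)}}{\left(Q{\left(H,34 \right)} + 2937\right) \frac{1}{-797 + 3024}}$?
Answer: $0$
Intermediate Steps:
$Q{\left(x,r \right)} = 2$
$f{\left(j \right)} = 0$ ($f{\left(j \right)} = 0 \cdot 2 j = 0$)
$\frac{f{\left(-38 \right)}}{\left(Q{\left(H,34 \right)} + 2937\right) \frac{1}{-797 + 3024}} = \frac{0}{\left(2 + 2937\right) \frac{1}{-797 + 3024}} = \frac{0}{2939 \cdot \frac{1}{2227}} = \frac{0}{\frac{2939}{2227}} = 0 \cdot \frac{2227}{2939} = 0$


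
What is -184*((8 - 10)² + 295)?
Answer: -55016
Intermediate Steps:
-184*((8 - 10)² + 295) = -184*((-2)² + 295) = -184*(4 + 295) = -184*299 = -55016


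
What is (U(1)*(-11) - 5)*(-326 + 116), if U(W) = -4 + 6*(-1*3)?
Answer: -49770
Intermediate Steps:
U(W) = -22 (U(W) = -4 + 6*(-3) = -4 - 18 = -22)
(U(1)*(-11) - 5)*(-326 + 116) = (-22*(-11) - 5)*(-326 + 116) = (242 - 5)*(-210) = 237*(-210) = -49770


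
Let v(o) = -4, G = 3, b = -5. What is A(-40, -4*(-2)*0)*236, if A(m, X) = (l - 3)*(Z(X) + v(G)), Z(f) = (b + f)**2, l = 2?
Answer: -4956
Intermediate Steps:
Z(f) = (-5 + f)**2
A(m, X) = 4 - (-5 + X)**2 (A(m, X) = (2 - 3)*((-5 + X)**2 - 4) = -(-4 + (-5 + X)**2) = 4 - (-5 + X)**2)
A(-40, -4*(-2)*0)*236 = (4 - (-5 - 4*(-2)*0)**2)*236 = (4 - (-5 + 8*0)**2)*236 = (4 - (-5 + 0)**2)*236 = (4 - 1*(-5)**2)*236 = (4 - 1*25)*236 = (4 - 25)*236 = -21*236 = -4956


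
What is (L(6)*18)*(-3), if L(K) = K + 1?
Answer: -378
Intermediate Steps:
L(K) = 1 + K
(L(6)*18)*(-3) = ((1 + 6)*18)*(-3) = (7*18)*(-3) = 126*(-3) = -378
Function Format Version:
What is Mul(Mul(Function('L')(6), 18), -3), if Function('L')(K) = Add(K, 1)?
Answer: -378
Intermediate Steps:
Function('L')(K) = Add(1, K)
Mul(Mul(Function('L')(6), 18), -3) = Mul(Mul(Add(1, 6), 18), -3) = Mul(Mul(7, 18), -3) = Mul(126, -3) = -378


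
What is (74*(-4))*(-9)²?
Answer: -23976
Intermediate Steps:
(74*(-4))*(-9)² = -296*81 = -23976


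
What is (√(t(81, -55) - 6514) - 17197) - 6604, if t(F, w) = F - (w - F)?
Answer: -23801 + I*√6297 ≈ -23801.0 + 79.354*I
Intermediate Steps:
t(F, w) = -w + 2*F (t(F, w) = F + (F - w) = -w + 2*F)
(√(t(81, -55) - 6514) - 17197) - 6604 = (√((-1*(-55) + 2*81) - 6514) - 17197) - 6604 = (√((55 + 162) - 6514) - 17197) - 6604 = (√(217 - 6514) - 17197) - 6604 = (√(-6297) - 17197) - 6604 = (I*√6297 - 17197) - 6604 = (-17197 + I*√6297) - 6604 = -23801 + I*√6297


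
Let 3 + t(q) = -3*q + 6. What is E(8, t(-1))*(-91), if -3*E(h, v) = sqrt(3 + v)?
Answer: 91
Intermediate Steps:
t(q) = 3 - 3*q (t(q) = -3 + (-3*q + 6) = -3 + (6 - 3*q) = 3 - 3*q)
E(h, v) = -sqrt(3 + v)/3
E(8, t(-1))*(-91) = -sqrt(3 + (3 - 3*(-1)))/3*(-91) = -sqrt(3 + (3 + 3))/3*(-91) = -sqrt(3 + 6)/3*(-91) = -sqrt(9)/3*(-91) = -1/3*3*(-91) = -1*(-91) = 91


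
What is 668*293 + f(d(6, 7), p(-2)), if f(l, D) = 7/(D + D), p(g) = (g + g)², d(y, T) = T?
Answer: 6263175/32 ≈ 1.9572e+5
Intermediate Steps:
p(g) = 4*g² (p(g) = (2*g)² = 4*g²)
f(l, D) = 7/(2*D) (f(l, D) = 7/((2*D)) = 7*(1/(2*D)) = 7/(2*D))
668*293 + f(d(6, 7), p(-2)) = 668*293 + 7/(2*((4*(-2)²))) = 195724 + 7/(2*((4*4))) = 195724 + (7/2)/16 = 195724 + (7/2)*(1/16) = 195724 + 7/32 = 6263175/32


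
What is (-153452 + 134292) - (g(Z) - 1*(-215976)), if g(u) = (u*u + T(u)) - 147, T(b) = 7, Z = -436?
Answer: -425092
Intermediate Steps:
g(u) = -140 + u**2 (g(u) = (u*u + 7) - 147 = (u**2 + 7) - 147 = (7 + u**2) - 147 = -140 + u**2)
(-153452 + 134292) - (g(Z) - 1*(-215976)) = (-153452 + 134292) - ((-140 + (-436)**2) - 1*(-215976)) = -19160 - ((-140 + 190096) + 215976) = -19160 - (189956 + 215976) = -19160 - 1*405932 = -19160 - 405932 = -425092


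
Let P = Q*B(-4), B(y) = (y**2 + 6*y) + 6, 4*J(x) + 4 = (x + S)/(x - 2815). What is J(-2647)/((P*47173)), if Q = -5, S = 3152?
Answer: -22353/10306357040 ≈ -2.1689e-6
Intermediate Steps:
J(x) = -1 + (3152 + x)/(4*(-2815 + x)) (J(x) = -1 + ((x + 3152)/(x - 2815))/4 = -1 + ((3152 + x)/(-2815 + x))/4 = -1 + (3152 + x)/(4*(-2815 + x)))
B(y) = 6 + y**2 + 6*y
P = 10 (P = -5*(6 + (-4)**2 + 6*(-4)) = -5*(6 + 16 - 24) = -5*(-2) = 10)
J(-2647)/((P*47173)) = (3*(4804 - 1*(-2647))/(4*(-2815 - 2647)))/((10*47173)) = ((3/4)*(4804 + 2647)/(-5462))/471730 = ((3/4)*(-1/5462)*7451)*(1/471730) = -22353/21848*1/471730 = -22353/10306357040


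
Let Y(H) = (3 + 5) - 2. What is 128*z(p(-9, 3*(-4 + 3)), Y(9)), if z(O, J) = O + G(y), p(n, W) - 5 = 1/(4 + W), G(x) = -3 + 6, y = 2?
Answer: 1152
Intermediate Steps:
Y(H) = 6 (Y(H) = 8 - 2 = 6)
G(x) = 3
p(n, W) = 5 + 1/(4 + W)
z(O, J) = 3 + O (z(O, J) = O + 3 = 3 + O)
128*z(p(-9, 3*(-4 + 3)), Y(9)) = 128*(3 + (21 + 5*(3*(-4 + 3)))/(4 + 3*(-4 + 3))) = 128*(3 + (21 + 5*(3*(-1)))/(4 + 3*(-1))) = 128*(3 + (21 + 5*(-3))/(4 - 3)) = 128*(3 + (21 - 15)/1) = 128*(3 + 1*6) = 128*(3 + 6) = 128*9 = 1152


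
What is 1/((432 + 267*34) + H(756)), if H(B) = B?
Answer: 1/10266 ≈ 9.7409e-5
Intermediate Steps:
1/((432 + 267*34) + H(756)) = 1/((432 + 267*34) + 756) = 1/((432 + 9078) + 756) = 1/(9510 + 756) = 1/10266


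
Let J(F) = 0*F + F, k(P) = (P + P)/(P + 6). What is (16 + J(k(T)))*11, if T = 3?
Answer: 550/3 ≈ 183.33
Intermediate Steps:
k(P) = 2*P/(6 + P) (k(P) = (2*P)/(6 + P) = 2*P/(6 + P))
J(F) = F (J(F) = 0 + F = F)
(16 + J(k(T)))*11 = (16 + 2*3/(6 + 3))*11 = (16 + 2*3/9)*11 = (16 + 2*3*(1/9))*11 = (16 + 2/3)*11 = (50/3)*11 = 550/3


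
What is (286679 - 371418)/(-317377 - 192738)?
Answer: 84739/510115 ≈ 0.16612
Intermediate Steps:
(286679 - 371418)/(-317377 - 192738) = -84739/(-510115) = -84739*(-1/510115) = 84739/510115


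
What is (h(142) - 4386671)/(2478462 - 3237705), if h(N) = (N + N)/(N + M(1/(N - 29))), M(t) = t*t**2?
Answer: 898790643079877/155562342229125 ≈ 5.7777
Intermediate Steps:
M(t) = t**3
h(N) = 2*N/(N + (-29 + N)**(-3)) (h(N) = (N + N)/(N + (1/(N - 29))**3) = (2*N)/(N + (1/(-29 + N))**3) = (2*N)/(N + (-29 + N)**(-3)) = 2*N/(N + (-29 + N)**(-3)))
(h(142) - 4386671)/(2478462 - 3237705) = (2*142*(-29 + 142)**3/(1 + 142*(-29 + 142)**3) - 4386671)/(2478462 - 3237705) = (2*142*113**3/(1 + 142*113**3) - 4386671)/(-759243) = (2*142*1442897/(1 + 142*1442897) - 4386671)*(-1/759243) = (2*142*1442897/(1 + 204891374) - 4386671)*(-1/759243) = (2*142*1442897/204891375 - 4386671)*(-1/759243) = (2*142*(1/204891375)*1442897 - 4386671)*(-1/759243) = (409782748/204891375 - 4386671)*(-1/759243) = -898790643079877/204891375*(-1/759243) = 898790643079877/155562342229125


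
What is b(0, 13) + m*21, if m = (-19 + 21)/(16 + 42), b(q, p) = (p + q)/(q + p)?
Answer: 50/29 ≈ 1.7241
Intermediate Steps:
b(q, p) = 1 (b(q, p) = (p + q)/(p + q) = 1)
m = 1/29 (m = 2/58 = 2*(1/58) = 1/29 ≈ 0.034483)
b(0, 13) + m*21 = 1 + (1/29)*21 = 1 + 21/29 = 50/29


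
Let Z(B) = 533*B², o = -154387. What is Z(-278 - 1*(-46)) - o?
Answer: 28842579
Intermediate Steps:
Z(-278 - 1*(-46)) - o = 533*(-278 - 1*(-46))² - 1*(-154387) = 533*(-278 + 46)² + 154387 = 533*(-232)² + 154387 = 533*53824 + 154387 = 28688192 + 154387 = 28842579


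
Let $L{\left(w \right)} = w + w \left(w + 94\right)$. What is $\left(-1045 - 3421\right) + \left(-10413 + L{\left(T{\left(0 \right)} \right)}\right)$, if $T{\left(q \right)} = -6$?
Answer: $-15413$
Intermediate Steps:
$L{\left(w \right)} = w + w \left(94 + w\right)$
$\left(-1045 - 3421\right) + \left(-10413 + L{\left(T{\left(0 \right)} \right)}\right) = \left(-1045 - 3421\right) - \left(10413 + 6 \left(95 - 6\right)\right) = -4466 - 10947 = -15413$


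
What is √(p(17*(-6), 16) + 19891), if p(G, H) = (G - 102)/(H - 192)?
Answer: √9627805/22 ≈ 141.04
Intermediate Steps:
p(G, H) = (-102 + G)/(-192 + H)
√(p(17*(-6), 16) + 19891) = √((-102 + 17*(-6))/(-192 + 16) + 19891) = √((-102 - 102)/(-176) + 19891) = √(-1/176*(-204) + 19891) = √(51/44 + 19891) = √(875255/44) = √9627805/22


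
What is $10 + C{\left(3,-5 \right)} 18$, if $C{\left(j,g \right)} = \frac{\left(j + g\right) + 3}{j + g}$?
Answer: $1$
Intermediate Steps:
$C{\left(j,g \right)} = \frac{3 + g + j}{g + j}$ ($C{\left(j,g \right)} = \frac{\left(g + j\right) + 3}{g + j} = \frac{3 + g + j}{g + j}$)
$10 + C{\left(3,-5 \right)} 18 = 10 + \frac{3 - 5 + 3}{-5 + 3} \cdot 18 = 10 + \frac{1}{-2} \cdot 1 \cdot 18 = 10 + \left(- \frac{1}{2}\right) 1 \cdot 18 = 10 - 9 = 1$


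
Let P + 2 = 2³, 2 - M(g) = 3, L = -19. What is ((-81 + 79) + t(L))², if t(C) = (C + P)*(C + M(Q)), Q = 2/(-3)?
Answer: 66564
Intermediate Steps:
Q = -⅔ (Q = 2*(-⅓) = -⅔ ≈ -0.66667)
M(g) = -1 (M(g) = 2 - 1*3 = 2 - 3 = -1)
P = 6 (P = -2 + 2³ = -2 + 8 = 6)
t(C) = (-1 + C)*(6 + C) (t(C) = (C + 6)*(C - 1) = (6 + C)*(-1 + C) = (-1 + C)*(6 + C))
((-81 + 79) + t(L))² = ((-81 + 79) + (-6 + (-19)² + 5*(-19)))² = (-2 + (-6 + 361 - 95))² = (-2 + 260)² = 258² = 66564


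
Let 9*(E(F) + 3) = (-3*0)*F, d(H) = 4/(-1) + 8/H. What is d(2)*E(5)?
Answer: 0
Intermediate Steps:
d(H) = -4 + 8/H (d(H) = 4*(-1) + 8/H = -4 + 8/H)
E(F) = -3 (E(F) = -3 + ((-3*0)*F)/9 = -3 + (0*F)/9 = -3 + (⅑)*0 = -3 + 0 = -3)
d(2)*E(5) = (-4 + 8/2)*(-3) = (-4 + 8*(½))*(-3) = (-4 + 4)*(-3) = 0*(-3) = 0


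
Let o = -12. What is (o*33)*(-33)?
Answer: 13068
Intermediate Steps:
(o*33)*(-33) = -12*33*(-33) = -396*(-33) = 13068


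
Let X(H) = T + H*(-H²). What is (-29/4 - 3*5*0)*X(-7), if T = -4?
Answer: -9831/4 ≈ -2457.8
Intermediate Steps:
X(H) = -4 - H³ (X(H) = -4 + H*(-H²) = -4 - H³)
(-29/4 - 3*5*0)*X(-7) = (-29/4 - 3*5*0)*(-4 - 1*(-7)³) = (-29*¼ - 15*0)*(-4 - 1*(-343)) = (-29/4 + 0)*(-4 + 343) = -29/4*339 = -9831/4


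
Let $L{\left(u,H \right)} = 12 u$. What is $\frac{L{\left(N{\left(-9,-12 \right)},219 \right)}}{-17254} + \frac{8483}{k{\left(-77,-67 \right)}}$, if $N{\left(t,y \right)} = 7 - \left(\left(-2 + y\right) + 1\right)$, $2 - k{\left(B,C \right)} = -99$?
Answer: $\frac{73170721}{871327} \approx 83.976$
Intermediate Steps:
$k{\left(B,C \right)} = 101$ ($k{\left(B,C \right)} = 2 - -99 = 2 + 99 = 101$)
$N{\left(t,y \right)} = 8 - y$ ($N{\left(t,y \right)} = 7 - \left(-1 + y\right) = 8 - y$)
$\frac{L{\left(N{\left(-9,-12 \right)},219 \right)}}{-17254} + \frac{8483}{k{\left(-77,-67 \right)}} = \frac{12 \left(8 - -12\right)}{-17254} + \frac{8483}{101} = 12 \left(8 + 12\right) \left(- \frac{1}{17254}\right) + 8483 \cdot \frac{1}{101} = 12 \cdot 20 \left(- \frac{1}{17254}\right) + \frac{8483}{101} = 240 \left(- \frac{1}{17254}\right) + \frac{8483}{101} = - \frac{120}{8627} + \frac{8483}{101} = \frac{73170721}{871327}$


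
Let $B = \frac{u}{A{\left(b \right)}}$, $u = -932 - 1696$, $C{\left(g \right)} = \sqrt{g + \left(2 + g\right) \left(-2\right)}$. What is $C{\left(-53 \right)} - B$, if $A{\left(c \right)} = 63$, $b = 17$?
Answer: $\frac{341}{7} \approx 48.714$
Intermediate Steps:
$C{\left(g \right)} = \sqrt{-4 - g}$ ($C{\left(g \right)} = \sqrt{g - \left(4 + 2 g\right)} = \sqrt{-4 - g}$)
$u = -2628$ ($u = -932 - 1696 = -2628$)
$B = - \frac{292}{7}$ ($B = - \frac{2628}{63} = \left(-2628\right) \frac{1}{63} = - \frac{292}{7} \approx -41.714$)
$C{\left(-53 \right)} - B = \sqrt{-4 - -53} - - \frac{292}{7} = \sqrt{-4 + 53} + \frac{292}{7} = \sqrt{49} + \frac{292}{7} = 7 + \frac{292}{7} = \frac{341}{7}$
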